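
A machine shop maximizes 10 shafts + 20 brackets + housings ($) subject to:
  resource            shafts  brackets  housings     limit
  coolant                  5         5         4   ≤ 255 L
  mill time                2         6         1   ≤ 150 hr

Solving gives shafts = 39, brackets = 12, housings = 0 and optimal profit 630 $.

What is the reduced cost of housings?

-5.5

Both coolant and mill time are binding at x*.
The binding rows give the dual system: 5·y_coolant + 2·y_mill time = 10 and 5·y_coolant + 6·y_mill time = 20.
This yields shadow prices y_coolant = 1, y_mill time = 2.5.
Reduced cost of housings: c₃ − yᵀa₃ = 1 − (1·4 + 2.5·1) = 1 − 6.5 = -5.5.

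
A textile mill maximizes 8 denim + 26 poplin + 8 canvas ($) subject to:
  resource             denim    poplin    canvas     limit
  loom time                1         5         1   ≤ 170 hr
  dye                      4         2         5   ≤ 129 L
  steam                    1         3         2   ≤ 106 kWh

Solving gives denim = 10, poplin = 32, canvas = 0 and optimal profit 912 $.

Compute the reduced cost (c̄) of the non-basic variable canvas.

-7

Binding: loom time and steam. Non-binding: dye (25 unused).
Since dye is not tight, its dual is 0.
The binding rows give the dual system: 1·y_loom time + 1·y_steam = 8 and 5·y_loom time + 3·y_steam = 26.
Solving: y_loom time = 1, y_steam = 7.
Reduced cost of canvas: c₃ − yᵀa₃ = 8 − (1·1 + 7·2) = 8 − 15 = -7.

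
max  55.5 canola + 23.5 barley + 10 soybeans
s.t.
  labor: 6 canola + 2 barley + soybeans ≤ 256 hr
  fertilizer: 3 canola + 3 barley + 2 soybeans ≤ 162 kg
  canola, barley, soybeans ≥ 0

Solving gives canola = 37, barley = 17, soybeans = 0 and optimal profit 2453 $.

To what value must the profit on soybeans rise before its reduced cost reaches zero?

Check each constraint at x*: labor 256/256 (tight); fertilizer 162/162 (tight).
From A_Bᵀ y = c: 6·y_labor + 3·y_fertilizer = 55.5; 2·y_labor + 3·y_fertilizer = 23.5.
This yields shadow prices y_labor = 8, y_fertilizer = 2.5.
soybeans enters the basis when its profit ≥ yᵀa₃ = 8·1 + 2.5·2 = 13.

13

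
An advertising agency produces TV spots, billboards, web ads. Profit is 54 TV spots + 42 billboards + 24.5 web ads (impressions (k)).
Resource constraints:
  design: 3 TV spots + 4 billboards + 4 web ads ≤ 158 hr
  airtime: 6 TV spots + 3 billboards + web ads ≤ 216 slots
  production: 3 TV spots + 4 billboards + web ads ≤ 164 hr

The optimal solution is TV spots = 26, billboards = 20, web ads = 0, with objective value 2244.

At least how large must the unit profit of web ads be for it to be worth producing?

30

At the optimum: design uses 158 of 158 (binding); airtime uses 216 of 216 (binding); production uses 158 of 164 (slack = 6).
Since production is not tight, its dual is 0.
The binding rows give the dual system: 3·y_design + 6·y_airtime = 54 and 4·y_design + 3·y_airtime = 42.
This yields shadow prices y_design = 6, y_airtime = 6.
web ads enters the basis when its profit ≥ yᵀa₃ = 6·4 + 6·1 = 30.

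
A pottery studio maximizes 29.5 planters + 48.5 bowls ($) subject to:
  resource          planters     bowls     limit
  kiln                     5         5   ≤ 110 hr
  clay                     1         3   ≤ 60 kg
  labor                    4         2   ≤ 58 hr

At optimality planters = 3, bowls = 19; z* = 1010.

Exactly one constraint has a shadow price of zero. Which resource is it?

kiln: 110/110 (binding)
clay: 60/60 (binding)
labor: 50/58 (slack 8)
By complementary slackness, a constraint with positive slack has shadow price 0 → labor.

labor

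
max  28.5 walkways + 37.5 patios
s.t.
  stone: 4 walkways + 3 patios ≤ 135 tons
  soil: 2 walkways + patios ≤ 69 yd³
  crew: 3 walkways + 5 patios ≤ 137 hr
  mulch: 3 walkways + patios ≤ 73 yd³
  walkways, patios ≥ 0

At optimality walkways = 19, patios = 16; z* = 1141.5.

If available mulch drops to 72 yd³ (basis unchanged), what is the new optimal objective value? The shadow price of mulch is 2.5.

1139

Δb = -1, so new z* = 1141.5 + (2.5)·(-1) = 1141.5 − 2.5 = 1139.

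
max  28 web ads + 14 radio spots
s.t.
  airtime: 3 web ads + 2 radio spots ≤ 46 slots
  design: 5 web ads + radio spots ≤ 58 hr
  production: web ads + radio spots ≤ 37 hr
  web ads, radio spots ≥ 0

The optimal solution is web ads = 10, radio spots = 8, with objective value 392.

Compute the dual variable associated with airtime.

6

Check each constraint at x*: airtime 46/46 (tight); design 58/58 (tight); production 18/37 (slack 19).
By complementary slackness, y = 0 for the non-binding constraint.
From A_Bᵀ y = c: 3·y_airtime + 5·y_design = 28; 2·y_airtime + 1·y_design = 14.
This yields shadow prices y_airtime = 6, y_design = 2.
Shadow price of airtime = 6.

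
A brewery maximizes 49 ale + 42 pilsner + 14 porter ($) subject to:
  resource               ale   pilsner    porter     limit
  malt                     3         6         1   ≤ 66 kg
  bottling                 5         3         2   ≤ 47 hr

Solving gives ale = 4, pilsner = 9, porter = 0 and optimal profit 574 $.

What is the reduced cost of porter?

-5

Check each constraint at x*: malt 66/66 (tight); bottling 47/47 (tight).
The binding rows give the dual system: 3·y_malt + 5·y_bottling = 49 and 6·y_malt + 3·y_bottling = 42.
Solving: y_malt = 3, y_bottling = 8.
Reduced cost of porter: c₃ − yᵀa₃ = 14 − (3·1 + 8·2) = 14 − 19 = -5.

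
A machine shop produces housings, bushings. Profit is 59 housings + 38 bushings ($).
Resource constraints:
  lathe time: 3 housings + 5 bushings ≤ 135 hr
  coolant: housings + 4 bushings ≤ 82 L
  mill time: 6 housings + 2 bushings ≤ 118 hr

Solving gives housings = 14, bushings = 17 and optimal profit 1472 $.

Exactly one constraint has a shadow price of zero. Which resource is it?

lathe time

lathe time: 127/135 (slack 8)
coolant: 82/82 (binding)
mill time: 118/118 (binding)
By complementary slackness, a constraint with positive slack has shadow price 0 → lathe time.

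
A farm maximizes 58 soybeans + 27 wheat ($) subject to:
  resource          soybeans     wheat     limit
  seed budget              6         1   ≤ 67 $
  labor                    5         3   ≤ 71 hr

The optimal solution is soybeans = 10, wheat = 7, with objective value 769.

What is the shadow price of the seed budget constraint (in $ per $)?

3

Check each constraint at x*: seed budget 67/67 (tight); labor 71/71 (tight).
The binding rows give the dual system: 6·y_seed budget + 5·y_labor = 58 and 1·y_seed budget + 3·y_labor = 27.
→ y_seed budget = 3 and y_labor = 8.
Shadow price of seed budget = 3.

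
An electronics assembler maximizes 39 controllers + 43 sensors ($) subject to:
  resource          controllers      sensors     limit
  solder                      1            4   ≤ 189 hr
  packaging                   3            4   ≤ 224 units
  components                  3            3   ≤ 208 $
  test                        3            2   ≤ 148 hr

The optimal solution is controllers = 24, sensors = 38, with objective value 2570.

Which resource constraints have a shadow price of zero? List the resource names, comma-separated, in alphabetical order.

components, solder

solder: 176/189 (slack 13)
packaging: 224/224 (binding)
components: 186/208 (slack 22)
test: 148/148 (binding)
By complementary slackness, a constraint with positive slack has shadow price 0 → components, solder.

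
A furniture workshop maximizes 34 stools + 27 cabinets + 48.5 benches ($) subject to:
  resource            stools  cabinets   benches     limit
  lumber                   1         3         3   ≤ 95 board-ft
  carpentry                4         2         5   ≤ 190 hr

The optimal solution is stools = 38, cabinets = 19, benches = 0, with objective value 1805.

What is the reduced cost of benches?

At the optimum: lumber uses 95 of 95 (binding); carpentry uses 190 of 190 (binding).
From A_Bᵀ y = c: 1·y_lumber + 4·y_carpentry = 34; 3·y_lumber + 2·y_carpentry = 27.
Solving: y_lumber = 4, y_carpentry = 7.5.
Reduced cost of benches: c₃ − yᵀa₃ = 48.5 − (4·3 + 7.5·5) = 48.5 − 49.5 = -1.

-1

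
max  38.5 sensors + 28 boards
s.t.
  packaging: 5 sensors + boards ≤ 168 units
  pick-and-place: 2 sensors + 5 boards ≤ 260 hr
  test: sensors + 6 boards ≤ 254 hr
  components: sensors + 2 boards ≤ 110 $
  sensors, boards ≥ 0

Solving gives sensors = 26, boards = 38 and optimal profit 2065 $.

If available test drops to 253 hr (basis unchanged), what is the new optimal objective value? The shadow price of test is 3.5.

2061.5

Δb = -1, so new z* = 2065 + (3.5)·(-1) = 2065 − 3.5 = 2061.5.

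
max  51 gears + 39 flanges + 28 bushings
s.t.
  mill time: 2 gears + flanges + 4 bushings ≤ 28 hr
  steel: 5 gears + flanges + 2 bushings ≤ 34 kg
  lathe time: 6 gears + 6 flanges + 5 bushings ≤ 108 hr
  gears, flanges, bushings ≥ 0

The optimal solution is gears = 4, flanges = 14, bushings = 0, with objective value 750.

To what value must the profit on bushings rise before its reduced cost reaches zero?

Check each constraint at x*: mill time 22/28 (slack 6); steel 34/34 (tight); lathe time 108/108 (tight).
Slack constraints have shadow price 0 (complementary slackness).
The binding rows give the dual system: 5·y_steel + 6·y_lathe time = 51 and 1·y_steel + 6·y_lathe time = 39.
Solving: y_steel = 3, y_lathe time = 6.
bushings enters the basis when its profit ≥ yᵀa₃ = 3·2 + 6·5 = 36.

36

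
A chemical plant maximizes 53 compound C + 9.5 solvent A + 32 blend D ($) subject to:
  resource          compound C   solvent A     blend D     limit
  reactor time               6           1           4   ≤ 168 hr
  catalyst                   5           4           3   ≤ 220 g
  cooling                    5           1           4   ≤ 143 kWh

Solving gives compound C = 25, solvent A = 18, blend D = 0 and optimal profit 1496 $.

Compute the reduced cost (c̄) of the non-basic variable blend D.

-6

At the optimum: reactor time uses 168 of 168 (binding); catalyst uses 197 of 220 (slack = 23); cooling uses 143 of 143 (binding).
By complementary slackness, y = 0 for the non-binding constraint.
The binding rows give the dual system: 6·y_reactor time + 5·y_cooling = 53 and 1·y_reactor time + 1·y_cooling = 9.5.
This yields shadow prices y_reactor time = 5.5, y_cooling = 4.
Reduced cost of blend D: c₃ − yᵀa₃ = 32 − (5.5·4 + 4·4) = 32 − 38 = -6.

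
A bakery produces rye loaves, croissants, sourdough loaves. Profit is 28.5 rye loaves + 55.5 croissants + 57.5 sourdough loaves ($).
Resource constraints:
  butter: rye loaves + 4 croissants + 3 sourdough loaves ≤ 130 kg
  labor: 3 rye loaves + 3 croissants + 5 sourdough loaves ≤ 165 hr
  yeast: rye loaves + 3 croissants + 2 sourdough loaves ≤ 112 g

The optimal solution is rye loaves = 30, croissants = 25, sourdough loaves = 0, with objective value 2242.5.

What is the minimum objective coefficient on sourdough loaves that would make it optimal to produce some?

At the optimum: butter uses 130 of 130 (binding); labor uses 165 of 165 (binding); yeast uses 105 of 112 (slack = 7).
By complementary slackness, y = 0 for the non-binding constraint.
Dual feasibility on the basic columns requires 1·y_butter + 3·y_labor = 28.5, 4·y_butter + 3·y_labor = 55.5.
This yields shadow prices y_butter = 9, y_labor = 6.5.
sourdough loaves enters the basis when its profit ≥ yᵀa₃ = 9·3 + 6.5·5 = 59.5.

59.5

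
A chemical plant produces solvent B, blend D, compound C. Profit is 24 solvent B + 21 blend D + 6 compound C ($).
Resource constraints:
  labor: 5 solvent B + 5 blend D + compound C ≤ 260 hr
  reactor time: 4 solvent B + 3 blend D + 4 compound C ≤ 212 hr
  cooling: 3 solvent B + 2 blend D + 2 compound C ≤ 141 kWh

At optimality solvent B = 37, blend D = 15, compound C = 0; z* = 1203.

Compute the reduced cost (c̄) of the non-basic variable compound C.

-3

At the optimum: labor uses 260 of 260 (binding); reactor time uses 193 of 212 (slack = 19); cooling uses 141 of 141 (binding).
Slack constraints have shadow price 0 (complementary slackness).
The binding rows give the dual system: 5·y_labor + 3·y_cooling = 24 and 5·y_labor + 2·y_cooling = 21.
→ y_labor = 3 and y_cooling = 3.
Reduced cost of compound C: c₃ − yᵀa₃ = 6 − (3·1 + 3·2) = 6 − 9 = -3.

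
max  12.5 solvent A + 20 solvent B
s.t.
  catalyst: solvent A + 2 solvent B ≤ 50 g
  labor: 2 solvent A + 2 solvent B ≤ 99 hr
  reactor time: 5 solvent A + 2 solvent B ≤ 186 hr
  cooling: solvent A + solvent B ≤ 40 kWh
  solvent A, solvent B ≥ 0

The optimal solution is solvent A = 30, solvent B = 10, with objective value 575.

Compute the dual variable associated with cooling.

5

Check each constraint at x*: catalyst 50/50 (tight); labor 80/99 (slack 19); reactor time 170/186 (slack 16); cooling 40/40 (tight).
By complementary slackness, y = 0 for the non-binding constraints.
From A_Bᵀ y = c: 1·y_catalyst + 1·y_cooling = 12.5; 2·y_catalyst + 1·y_cooling = 20.
→ y_catalyst = 7.5 and y_cooling = 5.
Shadow price of cooling = 5.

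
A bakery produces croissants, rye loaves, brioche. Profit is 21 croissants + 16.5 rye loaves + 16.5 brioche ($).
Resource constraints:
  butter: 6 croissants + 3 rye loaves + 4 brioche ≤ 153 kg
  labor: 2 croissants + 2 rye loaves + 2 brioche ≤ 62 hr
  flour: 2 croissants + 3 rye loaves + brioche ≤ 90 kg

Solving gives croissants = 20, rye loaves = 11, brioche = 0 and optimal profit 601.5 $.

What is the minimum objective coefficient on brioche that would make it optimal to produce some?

18

Check each constraint at x*: butter 153/153 (tight); labor 62/62 (tight); flour 73/90 (slack 17).
By complementary slackness, y = 0 for the non-binding constraint.
Dual feasibility on the basic columns requires 6·y_butter + 2·y_labor = 21, 3·y_butter + 2·y_labor = 16.5.
This yields shadow prices y_butter = 1.5, y_labor = 6.
brioche enters the basis when its profit ≥ yᵀa₃ = 1.5·4 + 6·2 = 18.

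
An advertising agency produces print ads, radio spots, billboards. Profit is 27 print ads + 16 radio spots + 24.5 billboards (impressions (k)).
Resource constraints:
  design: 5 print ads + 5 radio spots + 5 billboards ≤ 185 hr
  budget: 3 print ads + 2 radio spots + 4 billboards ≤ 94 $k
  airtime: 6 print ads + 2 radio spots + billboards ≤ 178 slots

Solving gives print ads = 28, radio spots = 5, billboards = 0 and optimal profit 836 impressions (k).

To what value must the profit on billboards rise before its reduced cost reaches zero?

Check each constraint at x*: design 165/185 (slack 20); budget 94/94 (tight); airtime 178/178 (tight).
Since design is not tight, its dual is 0.
Dual feasibility on the basic columns requires 3·y_budget + 6·y_airtime = 27, 2·y_budget + 2·y_airtime = 16.
This yields shadow prices y_budget = 7, y_airtime = 1.
billboards enters the basis when its profit ≥ yᵀa₃ = 7·4 + 1·1 = 29.

29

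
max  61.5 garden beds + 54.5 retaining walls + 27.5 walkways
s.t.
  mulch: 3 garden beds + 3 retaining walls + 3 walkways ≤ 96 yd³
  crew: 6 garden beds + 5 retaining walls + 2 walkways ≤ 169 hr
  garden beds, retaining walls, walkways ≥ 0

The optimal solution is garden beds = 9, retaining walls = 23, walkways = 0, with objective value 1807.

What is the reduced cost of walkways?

-6

Both mulch and crew are binding at x*.
From A_Bᵀ y = c: 3·y_mulch + 6·y_crew = 61.5; 3·y_mulch + 5·y_crew = 54.5.
This yields shadow prices y_mulch = 6.5, y_crew = 7.
Reduced cost of walkways: c₃ − yᵀa₃ = 27.5 − (6.5·3 + 7·2) = 27.5 − 33.5 = -6.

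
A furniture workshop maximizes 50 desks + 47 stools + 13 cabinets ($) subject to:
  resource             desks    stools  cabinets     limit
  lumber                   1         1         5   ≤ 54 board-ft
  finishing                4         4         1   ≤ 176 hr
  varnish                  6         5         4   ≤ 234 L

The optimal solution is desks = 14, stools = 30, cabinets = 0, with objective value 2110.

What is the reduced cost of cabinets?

-7

Check each constraint at x*: lumber 44/54 (slack 10); finishing 176/176 (tight); varnish 234/234 (tight).
Slack constraints have shadow price 0 (complementary slackness).
The binding rows give the dual system: 4·y_finishing + 6·y_varnish = 50 and 4·y_finishing + 5·y_varnish = 47.
Solving: y_finishing = 8, y_varnish = 3.
Reduced cost of cabinets: c₃ − yᵀa₃ = 13 − (8·1 + 3·4) = 13 − 20 = -7.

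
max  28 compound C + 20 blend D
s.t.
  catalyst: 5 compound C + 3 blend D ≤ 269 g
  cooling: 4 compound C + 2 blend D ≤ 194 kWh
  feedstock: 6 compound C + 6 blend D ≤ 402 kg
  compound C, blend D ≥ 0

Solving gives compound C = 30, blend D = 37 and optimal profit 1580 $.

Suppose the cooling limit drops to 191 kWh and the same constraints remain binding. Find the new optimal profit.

At the optimum: catalyst uses 261 of 269 (slack = 8); cooling uses 194 of 194 (binding); feedstock uses 402 of 402 (binding).
Since catalyst is not tight, its dual is 0.
The binding rows give the dual system: 4·y_cooling + 6·y_feedstock = 28 and 2·y_cooling + 6·y_feedstock = 20.
This yields shadow prices y_cooling = 4, y_feedstock = 2.
Δz = y_cooling·Δb = 4 × (-3) = -12, so new z* = 1580 − 12 = 1568.

1568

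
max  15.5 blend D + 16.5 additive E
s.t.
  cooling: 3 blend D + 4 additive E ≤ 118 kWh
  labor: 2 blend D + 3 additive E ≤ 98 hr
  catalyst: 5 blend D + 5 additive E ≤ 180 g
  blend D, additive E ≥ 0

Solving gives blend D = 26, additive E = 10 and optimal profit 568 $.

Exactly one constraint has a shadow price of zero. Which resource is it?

labor

cooling: 118/118 (binding)
labor: 82/98 (slack 16)
catalyst: 180/180 (binding)
By complementary slackness, a constraint with positive slack has shadow price 0 → labor.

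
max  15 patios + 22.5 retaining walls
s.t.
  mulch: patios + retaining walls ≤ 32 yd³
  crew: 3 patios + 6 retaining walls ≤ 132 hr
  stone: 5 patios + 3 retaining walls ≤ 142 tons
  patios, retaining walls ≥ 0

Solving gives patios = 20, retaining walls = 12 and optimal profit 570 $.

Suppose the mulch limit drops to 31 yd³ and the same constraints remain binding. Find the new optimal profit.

Binding: mulch and crew. Non-binding: stone (6 unused).
Since stone is not tight, its dual is 0.
From A_Bᵀ y = c: 1·y_mulch + 3·y_crew = 15; 1·y_mulch + 6·y_crew = 22.5.
Solving: y_mulch = 7.5, y_crew = 2.5.
Δz = y_mulch·Δb = 7.5 × (-1) = -7.5, so new z* = 570 − 7.5 = 562.5.

562.5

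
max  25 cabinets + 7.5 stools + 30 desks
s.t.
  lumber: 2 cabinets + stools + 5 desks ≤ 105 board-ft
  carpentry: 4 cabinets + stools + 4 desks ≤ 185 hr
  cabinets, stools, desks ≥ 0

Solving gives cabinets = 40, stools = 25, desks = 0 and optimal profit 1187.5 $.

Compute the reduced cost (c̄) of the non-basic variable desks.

-2.5

Both lumber and carpentry are binding at x*.
From A_Bᵀ y = c: 2·y_lumber + 4·y_carpentry = 25; 1·y_lumber + 1·y_carpentry = 7.5.
This yields shadow prices y_lumber = 2.5, y_carpentry = 5.
Reduced cost of desks: c₃ − yᵀa₃ = 30 − (2.5·5 + 5·4) = 30 − 32.5 = -2.5.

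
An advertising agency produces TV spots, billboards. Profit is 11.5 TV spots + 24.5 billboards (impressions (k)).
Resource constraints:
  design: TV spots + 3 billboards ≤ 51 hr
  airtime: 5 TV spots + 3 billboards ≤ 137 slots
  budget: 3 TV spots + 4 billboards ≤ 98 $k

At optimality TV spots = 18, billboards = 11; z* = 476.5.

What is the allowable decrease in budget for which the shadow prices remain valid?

30

Binding constraints: design, budget. The basis is B = [[1,3],[3,4]] with det -5.
Per unit decrease in budget, x* moves by d = (-0.6, 0.2).
The basis stays optimal until TV spots reaches 0; allowable decrease = 30 $k.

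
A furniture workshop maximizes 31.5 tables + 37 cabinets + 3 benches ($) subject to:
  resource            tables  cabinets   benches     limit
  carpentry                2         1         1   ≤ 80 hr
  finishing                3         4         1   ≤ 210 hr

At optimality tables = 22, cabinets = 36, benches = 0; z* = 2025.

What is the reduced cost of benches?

-8.5

Check each constraint at x*: carpentry 80/80 (tight); finishing 210/210 (tight).
From A_Bᵀ y = c: 2·y_carpentry + 3·y_finishing = 31.5; 1·y_carpentry + 4·y_finishing = 37.
→ y_carpentry = 3 and y_finishing = 8.5.
Reduced cost of benches: c₃ − yᵀa₃ = 3 − (3·1 + 8.5·1) = 3 − 11.5 = -8.5.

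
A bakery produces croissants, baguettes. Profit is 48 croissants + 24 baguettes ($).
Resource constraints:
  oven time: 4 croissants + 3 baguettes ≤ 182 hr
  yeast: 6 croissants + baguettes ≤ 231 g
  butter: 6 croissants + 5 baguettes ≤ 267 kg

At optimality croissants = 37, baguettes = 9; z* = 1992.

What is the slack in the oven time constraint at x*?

7

oven time used = 4·37 + 3·9 = 175; slack = 182 − 175 = 7.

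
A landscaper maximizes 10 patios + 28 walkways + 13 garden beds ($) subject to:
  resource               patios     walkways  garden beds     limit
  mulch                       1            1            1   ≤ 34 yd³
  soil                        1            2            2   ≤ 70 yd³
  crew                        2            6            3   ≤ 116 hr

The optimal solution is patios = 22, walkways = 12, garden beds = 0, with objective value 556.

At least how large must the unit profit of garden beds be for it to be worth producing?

Binding: mulch and crew. Non-binding: soil (24 unused).
Slack constraints have shadow price 0 (complementary slackness).
The binding rows give the dual system: 1·y_mulch + 2·y_crew = 10 and 1·y_mulch + 6·y_crew = 28.
This yields shadow prices y_mulch = 1, y_crew = 4.5.
garden beds enters the basis when its profit ≥ yᵀa₃ = 1·1 + 4.5·3 = 14.5.

14.5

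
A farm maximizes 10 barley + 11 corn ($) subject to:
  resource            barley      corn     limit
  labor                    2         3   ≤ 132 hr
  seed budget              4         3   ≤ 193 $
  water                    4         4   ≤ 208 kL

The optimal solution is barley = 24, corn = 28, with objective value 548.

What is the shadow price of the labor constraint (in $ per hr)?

1

Check each constraint at x*: labor 132/132 (tight); seed budget 180/193 (slack 13); water 208/208 (tight).
By complementary slackness, y = 0 for the non-binding constraint.
Dual feasibility on the basic columns requires 2·y_labor + 4·y_water = 10, 3·y_labor + 4·y_water = 11.
This yields shadow prices y_labor = 1, y_water = 2.
Shadow price of labor = 1.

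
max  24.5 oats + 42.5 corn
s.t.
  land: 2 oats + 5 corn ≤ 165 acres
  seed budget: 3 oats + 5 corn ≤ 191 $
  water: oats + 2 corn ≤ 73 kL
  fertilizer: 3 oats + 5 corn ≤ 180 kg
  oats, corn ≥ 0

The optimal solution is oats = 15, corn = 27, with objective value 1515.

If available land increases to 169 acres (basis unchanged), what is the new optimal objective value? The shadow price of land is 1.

1519

Δb = 4, so new z* = 1515 + (1)·(4) = 1515 + 4 = 1519.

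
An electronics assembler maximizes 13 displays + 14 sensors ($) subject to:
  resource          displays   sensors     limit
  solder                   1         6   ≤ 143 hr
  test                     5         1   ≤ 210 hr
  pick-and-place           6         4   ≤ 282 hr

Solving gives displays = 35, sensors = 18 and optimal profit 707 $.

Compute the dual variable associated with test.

At the optimum: solder uses 143 of 143 (binding); test uses 193 of 210 (slack = 17); pick-and-place uses 282 of 282 (binding).
Slack constraints have shadow price 0 (complementary slackness).
From A_Bᵀ y = c: 1·y_solder + 6·y_pick-and-place = 13; 6·y_solder + 4·y_pick-and-place = 14.
This yields shadow prices y_solder = 1, y_pick-and-place = 2.
Shadow price of test = 0.

0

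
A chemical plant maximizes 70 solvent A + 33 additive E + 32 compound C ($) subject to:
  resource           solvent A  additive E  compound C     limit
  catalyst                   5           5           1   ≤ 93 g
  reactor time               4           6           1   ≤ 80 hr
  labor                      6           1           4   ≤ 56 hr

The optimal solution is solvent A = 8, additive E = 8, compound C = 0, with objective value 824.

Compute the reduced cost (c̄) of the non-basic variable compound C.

-8

At the optimum: catalyst uses 80 of 93 (slack = 13); reactor time uses 80 of 80 (binding); labor uses 56 of 56 (binding).
Slack constraints have shadow price 0 (complementary slackness).
From A_Bᵀ y = c: 4·y_reactor time + 6·y_labor = 70; 6·y_reactor time + 1·y_labor = 33.
This yields shadow prices y_reactor time = 4, y_labor = 9.
Reduced cost of compound C: c₃ − yᵀa₃ = 32 − (4·1 + 9·4) = 32 − 40 = -8.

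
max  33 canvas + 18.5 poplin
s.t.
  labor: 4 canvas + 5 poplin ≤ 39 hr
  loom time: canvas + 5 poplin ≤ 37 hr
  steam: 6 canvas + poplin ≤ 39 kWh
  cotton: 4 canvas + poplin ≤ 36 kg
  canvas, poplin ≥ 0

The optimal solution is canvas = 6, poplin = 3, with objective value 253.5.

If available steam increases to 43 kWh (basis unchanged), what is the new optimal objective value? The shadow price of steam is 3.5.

Δb = 4, so new z* = 253.5 + (3.5)·(4) = 253.5 + 14 = 267.5.

267.5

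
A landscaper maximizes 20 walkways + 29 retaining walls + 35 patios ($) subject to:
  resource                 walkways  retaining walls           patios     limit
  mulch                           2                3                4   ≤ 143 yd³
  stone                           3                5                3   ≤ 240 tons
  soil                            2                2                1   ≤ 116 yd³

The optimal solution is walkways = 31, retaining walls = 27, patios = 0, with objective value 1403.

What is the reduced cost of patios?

Check each constraint at x*: mulch 143/143 (tight); stone 228/240 (slack 12); soil 116/116 (tight).
Slack constraints have shadow price 0 (complementary slackness).
From A_Bᵀ y = c: 2·y_mulch + 2·y_soil = 20; 3·y_mulch + 2·y_soil = 29.
This yields shadow prices y_mulch = 9, y_soil = 1.
Reduced cost of patios: c₃ − yᵀa₃ = 35 − (9·4 + 1·1) = 35 − 37 = -2.

-2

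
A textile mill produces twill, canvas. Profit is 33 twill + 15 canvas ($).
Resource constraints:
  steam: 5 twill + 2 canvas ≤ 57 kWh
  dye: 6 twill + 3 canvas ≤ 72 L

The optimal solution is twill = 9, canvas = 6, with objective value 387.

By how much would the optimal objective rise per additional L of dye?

Both steam and dye are binding at x*.
The binding rows give the dual system: 5·y_steam + 6·y_dye = 33 and 2·y_steam + 3·y_dye = 15.
→ y_steam = 3 and y_dye = 3.
Shadow price of dye = 3.

3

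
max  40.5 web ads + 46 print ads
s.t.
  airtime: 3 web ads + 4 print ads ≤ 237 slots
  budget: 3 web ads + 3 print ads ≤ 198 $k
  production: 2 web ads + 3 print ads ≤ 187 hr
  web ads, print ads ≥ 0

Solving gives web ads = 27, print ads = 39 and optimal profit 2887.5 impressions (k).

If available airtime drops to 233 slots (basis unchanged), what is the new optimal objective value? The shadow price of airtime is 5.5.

Δb = -4, so new z* = 2887.5 + (5.5)·(-4) = 2887.5 − 22 = 2865.5.

2865.5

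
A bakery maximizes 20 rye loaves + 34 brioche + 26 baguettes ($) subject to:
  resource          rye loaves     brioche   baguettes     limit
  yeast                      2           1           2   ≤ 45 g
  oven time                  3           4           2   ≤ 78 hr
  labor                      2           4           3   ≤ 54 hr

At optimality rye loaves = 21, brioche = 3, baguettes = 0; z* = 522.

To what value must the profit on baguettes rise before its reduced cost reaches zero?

28

Check each constraint at x*: yeast 45/45 (tight); oven time 75/78 (slack 3); labor 54/54 (tight).
Slack constraints have shadow price 0 (complementary slackness).
From A_Bᵀ y = c: 2·y_yeast + 2·y_labor = 20; 1·y_yeast + 4·y_labor = 34.
→ y_yeast = 2 and y_labor = 8.
baguettes enters the basis when its profit ≥ yᵀa₃ = 2·2 + 8·3 = 28.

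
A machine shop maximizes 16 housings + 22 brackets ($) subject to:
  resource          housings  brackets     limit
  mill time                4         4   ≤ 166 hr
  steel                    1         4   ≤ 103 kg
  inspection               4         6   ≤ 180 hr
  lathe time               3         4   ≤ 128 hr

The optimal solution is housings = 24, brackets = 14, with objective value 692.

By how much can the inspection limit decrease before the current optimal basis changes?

Binding constraints: inspection, lathe time. The basis is B = [[4,6],[3,4]] with det -2.
Per unit decrease in inspection, x* moves by d = (2, -1.5).
The basis stays optimal until mill time becomes binding; allowable decrease = 7 hr.

7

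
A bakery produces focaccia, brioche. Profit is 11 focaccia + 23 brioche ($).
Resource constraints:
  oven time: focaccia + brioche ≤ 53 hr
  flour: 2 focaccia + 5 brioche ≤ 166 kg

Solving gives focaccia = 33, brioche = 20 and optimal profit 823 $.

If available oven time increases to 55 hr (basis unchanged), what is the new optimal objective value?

Check each constraint at x*: oven time 53/53 (tight); flour 166/166 (tight).
From A_Bᵀ y = c: 1·y_oven time + 2·y_flour = 11; 1·y_oven time + 5·y_flour = 23.
Solving: y_oven time = 3, y_flour = 4.
Δz = y_oven time·Δb = 3 × (2) = 6, so new z* = 823 + 6 = 829.

829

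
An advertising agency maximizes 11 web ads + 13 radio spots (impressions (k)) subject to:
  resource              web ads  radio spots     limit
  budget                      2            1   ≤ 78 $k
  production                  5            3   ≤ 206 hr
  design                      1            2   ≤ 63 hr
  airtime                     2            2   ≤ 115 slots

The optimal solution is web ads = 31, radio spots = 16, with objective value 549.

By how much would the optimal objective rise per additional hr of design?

Check each constraint at x*: budget 78/78 (tight); production 203/206 (slack 3); design 63/63 (tight); airtime 94/115 (slack 21).
By complementary slackness, y = 0 for the non-binding constraints.
Dual feasibility on the basic columns requires 2·y_budget + 1·y_design = 11, 1·y_budget + 2·y_design = 13.
Solving: y_budget = 3, y_design = 5.
Shadow price of design = 5.

5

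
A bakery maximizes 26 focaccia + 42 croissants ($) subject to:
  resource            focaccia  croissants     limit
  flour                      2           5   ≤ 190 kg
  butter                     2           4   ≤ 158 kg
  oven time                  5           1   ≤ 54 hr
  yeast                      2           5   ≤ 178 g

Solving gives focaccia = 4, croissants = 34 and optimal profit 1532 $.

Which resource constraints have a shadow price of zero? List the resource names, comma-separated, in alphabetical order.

flour: 178/190 (slack 12)
butter: 144/158 (slack 14)
oven time: 54/54 (binding)
yeast: 178/178 (binding)
By complementary slackness, a constraint with positive slack has shadow price 0 → butter, flour.

butter, flour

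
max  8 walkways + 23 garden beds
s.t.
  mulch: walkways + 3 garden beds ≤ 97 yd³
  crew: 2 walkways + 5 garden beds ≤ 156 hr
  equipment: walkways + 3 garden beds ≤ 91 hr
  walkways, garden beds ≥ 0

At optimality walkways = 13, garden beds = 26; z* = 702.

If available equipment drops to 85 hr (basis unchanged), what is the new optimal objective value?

666

At the optimum: mulch uses 91 of 97 (slack = 6); crew uses 156 of 156 (binding); equipment uses 91 of 91 (binding).
Slack constraints have shadow price 0 (complementary slackness).
Dual feasibility on the basic columns requires 2·y_crew + 1·y_equipment = 8, 5·y_crew + 3·y_equipment = 23.
Solving: y_crew = 1, y_equipment = 6.
Δz = y_equipment·Δb = 6 × (-6) = -36, so new z* = 702 − 36 = 666.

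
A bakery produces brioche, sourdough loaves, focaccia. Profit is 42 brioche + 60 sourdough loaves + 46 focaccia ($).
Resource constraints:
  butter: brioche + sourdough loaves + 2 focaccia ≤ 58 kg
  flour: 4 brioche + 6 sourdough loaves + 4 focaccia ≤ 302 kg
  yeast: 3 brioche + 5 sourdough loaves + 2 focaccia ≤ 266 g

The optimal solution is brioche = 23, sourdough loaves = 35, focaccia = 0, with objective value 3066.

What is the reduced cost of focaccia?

Binding: butter and flour. Non-binding: yeast (22 unused).
Since yeast is not tight, its dual is 0.
The binding rows give the dual system: 1·y_butter + 4·y_flour = 42 and 1·y_butter + 6·y_flour = 60.
This yields shadow prices y_butter = 6, y_flour = 9.
Reduced cost of focaccia: c₃ − yᵀa₃ = 46 − (6·2 + 9·4) = 46 − 48 = -2.

-2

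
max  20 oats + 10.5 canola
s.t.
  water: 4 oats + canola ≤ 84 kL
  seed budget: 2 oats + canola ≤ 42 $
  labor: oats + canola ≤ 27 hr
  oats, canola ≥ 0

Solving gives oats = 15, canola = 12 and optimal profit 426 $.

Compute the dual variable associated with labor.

Binding: seed budget and labor. Non-binding: water (12 unused).
Slack constraints have shadow price 0 (complementary slackness).
Dual feasibility on the basic columns requires 2·y_seed budget + 1·y_labor = 20, 1·y_seed budget + 1·y_labor = 10.5.
Solving: y_seed budget = 9.5, y_labor = 1.
Shadow price of labor = 1.

1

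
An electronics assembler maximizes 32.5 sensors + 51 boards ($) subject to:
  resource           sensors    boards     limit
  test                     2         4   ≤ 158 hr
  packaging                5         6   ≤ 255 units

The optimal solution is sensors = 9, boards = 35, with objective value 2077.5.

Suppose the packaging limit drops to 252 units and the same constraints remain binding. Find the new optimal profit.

Check each constraint at x*: test 158/158 (tight); packaging 255/255 (tight).
From A_Bᵀ y = c: 2·y_test + 5·y_packaging = 32.5; 4·y_test + 6·y_packaging = 51.
This yields shadow prices y_test = 7.5, y_packaging = 3.5.
Δz = y_packaging·Δb = 3.5 × (-3) = -10.5, so new z* = 2077.5 − 10.5 = 2067.

2067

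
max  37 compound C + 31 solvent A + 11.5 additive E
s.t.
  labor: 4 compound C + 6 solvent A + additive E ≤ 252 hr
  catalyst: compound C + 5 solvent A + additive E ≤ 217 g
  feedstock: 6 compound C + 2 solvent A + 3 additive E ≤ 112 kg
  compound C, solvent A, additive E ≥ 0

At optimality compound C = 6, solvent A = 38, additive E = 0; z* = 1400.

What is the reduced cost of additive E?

-3

Binding: labor and feedstock. Non-binding: catalyst (21 unused).
Slack constraints have shadow price 0 (complementary slackness).
Dual feasibility on the basic columns requires 4·y_labor + 6·y_feedstock = 37, 6·y_labor + 2·y_feedstock = 31.
This yields shadow prices y_labor = 4, y_feedstock = 3.5.
Reduced cost of additive E: c₃ − yᵀa₃ = 11.5 − (4·1 + 3.5·3) = 11.5 − 14.5 = -3.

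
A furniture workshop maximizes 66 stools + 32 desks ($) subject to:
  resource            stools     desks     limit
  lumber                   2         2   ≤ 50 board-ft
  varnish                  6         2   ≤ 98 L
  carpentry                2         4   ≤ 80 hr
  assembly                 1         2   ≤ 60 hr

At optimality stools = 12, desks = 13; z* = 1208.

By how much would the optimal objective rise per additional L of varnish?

At the optimum: lumber uses 50 of 50 (binding); varnish uses 98 of 98 (binding); carpentry uses 76 of 80 (slack = 4); assembly uses 38 of 60 (slack = 22).
Slack constraints have shadow price 0 (complementary slackness).
Dual feasibility on the basic columns requires 2·y_lumber + 6·y_varnish = 66, 2·y_lumber + 2·y_varnish = 32.
This yields shadow prices y_lumber = 7.5, y_varnish = 8.5.
Shadow price of varnish = 8.5.

8.5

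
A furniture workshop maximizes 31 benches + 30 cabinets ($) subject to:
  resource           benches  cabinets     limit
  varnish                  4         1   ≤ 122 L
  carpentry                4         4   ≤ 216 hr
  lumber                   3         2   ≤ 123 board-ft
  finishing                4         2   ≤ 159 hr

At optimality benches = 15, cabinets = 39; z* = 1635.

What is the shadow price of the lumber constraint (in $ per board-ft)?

1

Check each constraint at x*: varnish 99/122 (slack 23); carpentry 216/216 (tight); lumber 123/123 (tight); finishing 138/159 (slack 21).
Slack constraints have shadow price 0 (complementary slackness).
From A_Bᵀ y = c: 4·y_carpentry + 3·y_lumber = 31; 4·y_carpentry + 2·y_lumber = 30.
→ y_carpentry = 7 and y_lumber = 1.
Shadow price of lumber = 1.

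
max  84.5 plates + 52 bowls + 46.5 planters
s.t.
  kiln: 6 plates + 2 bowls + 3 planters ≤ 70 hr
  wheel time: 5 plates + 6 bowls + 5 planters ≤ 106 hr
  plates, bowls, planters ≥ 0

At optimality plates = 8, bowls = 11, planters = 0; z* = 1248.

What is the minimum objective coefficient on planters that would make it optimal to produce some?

56

At the optimum: kiln uses 70 of 70 (binding); wheel time uses 106 of 106 (binding).
From A_Bᵀ y = c: 6·y_kiln + 5·y_wheel time = 84.5; 2·y_kiln + 6·y_wheel time = 52.
Solving: y_kiln = 9.5, y_wheel time = 5.5.
planters enters the basis when its profit ≥ yᵀa₃ = 9.5·3 + 5.5·5 = 56.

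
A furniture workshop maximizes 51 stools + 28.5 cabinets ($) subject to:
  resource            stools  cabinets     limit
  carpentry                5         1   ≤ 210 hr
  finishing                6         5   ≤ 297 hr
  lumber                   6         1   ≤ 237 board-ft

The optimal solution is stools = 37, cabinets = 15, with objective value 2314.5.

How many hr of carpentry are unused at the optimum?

10

carpentry used = 5·37 + 1·15 = 200; slack = 210 − 200 = 10.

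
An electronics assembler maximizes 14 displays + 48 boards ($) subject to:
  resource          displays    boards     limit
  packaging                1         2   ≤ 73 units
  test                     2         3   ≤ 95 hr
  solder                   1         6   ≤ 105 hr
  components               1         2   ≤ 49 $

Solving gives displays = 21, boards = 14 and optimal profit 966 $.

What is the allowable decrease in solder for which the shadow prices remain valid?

Binding constraints: solder, components. The basis is B = [[1,6],[1,2]] with det -4.
Per unit decrease in solder, x* moves by d = (0.5, -0.25).
The basis stays optimal until test becomes binding; allowable decrease = 44 hr.

44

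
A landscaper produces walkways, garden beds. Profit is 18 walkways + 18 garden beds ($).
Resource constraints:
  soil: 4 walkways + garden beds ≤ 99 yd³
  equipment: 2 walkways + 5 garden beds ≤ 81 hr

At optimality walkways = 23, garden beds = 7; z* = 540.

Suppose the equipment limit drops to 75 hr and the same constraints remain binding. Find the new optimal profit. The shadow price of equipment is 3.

Δb = -6, so new z* = 540 + (3)·(-6) = 540 − 18 = 522.

522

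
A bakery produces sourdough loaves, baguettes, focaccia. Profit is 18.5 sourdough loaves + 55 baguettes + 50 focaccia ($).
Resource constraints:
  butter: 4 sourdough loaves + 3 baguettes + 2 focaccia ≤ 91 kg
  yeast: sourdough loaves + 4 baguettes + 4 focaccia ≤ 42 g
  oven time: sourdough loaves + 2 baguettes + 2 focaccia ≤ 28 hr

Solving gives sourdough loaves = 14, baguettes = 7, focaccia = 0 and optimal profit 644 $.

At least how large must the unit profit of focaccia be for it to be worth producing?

Binding: yeast and oven time. Non-binding: butter (14 unused).
Slack constraints have shadow price 0 (complementary slackness).
The binding rows give the dual system: 1·y_yeast + 1·y_oven time = 18.5 and 4·y_yeast + 2·y_oven time = 55.
This yields shadow prices y_yeast = 9, y_oven time = 9.5.
focaccia enters the basis when its profit ≥ yᵀa₃ = 9·4 + 9.5·2 = 55.

55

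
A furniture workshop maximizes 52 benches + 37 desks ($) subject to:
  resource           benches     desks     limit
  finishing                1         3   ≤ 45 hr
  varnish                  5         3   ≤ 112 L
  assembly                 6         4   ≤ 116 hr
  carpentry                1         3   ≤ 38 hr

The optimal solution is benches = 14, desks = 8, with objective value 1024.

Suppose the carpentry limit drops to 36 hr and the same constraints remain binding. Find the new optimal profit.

1022

Binding: assembly and carpentry. Non-binding: finishing (7 unused), varnish (18 unused).
By complementary slackness, y = 0 for the non-binding constraints.
The binding rows give the dual system: 6·y_assembly + 1·y_carpentry = 52 and 4·y_assembly + 3·y_carpentry = 37.
→ y_assembly = 8.5 and y_carpentry = 1.
Δz = y_carpentry·Δb = 1 × (-2) = -2, so new z* = 1024 − 2 = 1022.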